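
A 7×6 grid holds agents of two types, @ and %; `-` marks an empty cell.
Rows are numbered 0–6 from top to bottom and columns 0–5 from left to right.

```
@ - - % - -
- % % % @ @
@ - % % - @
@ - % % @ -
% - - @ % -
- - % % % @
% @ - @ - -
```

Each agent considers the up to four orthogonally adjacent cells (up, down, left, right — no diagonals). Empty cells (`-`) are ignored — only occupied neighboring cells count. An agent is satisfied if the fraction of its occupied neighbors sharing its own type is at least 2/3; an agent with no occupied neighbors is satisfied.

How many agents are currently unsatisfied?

(0,0)@ 0/0 satisfied
(0,3)% 1/1 satisfied
(1,1)% 1/1 satisfied
(1,2)% 3/3 satisfied
(1,3)% 3/4 satisfied
(1,4)@ 1/2 not
(1,5)@ 2/2 satisfied
(2,0)@ 1/1 satisfied
(2,2)% 3/3 satisfied
(2,3)% 3/3 satisfied
(2,5)@ 1/1 satisfied
(3,0)@ 1/2 not
(3,2)% 2/2 satisfied
(3,3)% 2/4 not
(3,4)@ 0/2 not
(4,0)% 0/1 not
(4,3)@ 0/3 not
(4,4)% 1/3 not
(5,2)% 1/1 satisfied
(5,3)% 2/4 not
(5,4)% 2/3 satisfied
(5,5)@ 0/1 not
(6,0)% 0/1 not
(6,1)@ 0/1 not
(6,3)@ 0/1 not
Unsatisfied: (1,4), (3,0), (3,3), (3,4), (4,0), (4,3), (4,4), (5,3), (5,5), (6,0), (6,1), (6,3) — 12 in total.

12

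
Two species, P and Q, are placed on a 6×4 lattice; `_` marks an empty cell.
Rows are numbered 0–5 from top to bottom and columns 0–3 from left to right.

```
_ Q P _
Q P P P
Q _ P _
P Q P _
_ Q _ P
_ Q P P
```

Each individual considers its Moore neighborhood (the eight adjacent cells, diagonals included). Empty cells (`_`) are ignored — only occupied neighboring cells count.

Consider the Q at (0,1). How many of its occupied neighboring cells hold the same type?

Occupied neighbors of (0,1): (0,2)=P, (1,0)=Q, (1,1)=P, (1,2)=P.
Same type (Q): 1 of 4.

1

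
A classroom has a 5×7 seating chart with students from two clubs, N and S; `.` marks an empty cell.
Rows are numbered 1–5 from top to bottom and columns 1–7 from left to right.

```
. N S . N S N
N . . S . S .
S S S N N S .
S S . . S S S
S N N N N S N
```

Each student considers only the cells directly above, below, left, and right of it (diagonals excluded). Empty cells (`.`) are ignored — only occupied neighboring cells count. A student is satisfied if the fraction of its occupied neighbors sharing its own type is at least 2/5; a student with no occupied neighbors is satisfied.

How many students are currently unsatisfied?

Row 1: (1,2)N 0/1 not · (1,3)S 0/1 not · (1,5)N 0/1 not · (1,6)S 1/3 not · (1,7)N 0/1 not
Row 2: (2,1)N 0/1 not · (2,4)S 0/1 not · (2,6)S 2/2 satisfied
Row 3: (3,1)S 2/3 satisfied · (3,2)S 3/3 satisfied · (3,3)S 1/2 satisfied · (3,4)N 1/3 not · (3,5)N 1/3 not · (3,6)S 2/3 satisfied
Row 4: (4,1)S 3/3 satisfied · (4,2)S 2/3 satisfied · (4,5)S 1/3 not · (4,6)S 4/4 satisfied · (4,7)S 1/2 satisfied
Row 5: (5,1)S 1/2 satisfied · (5,2)N 1/3 not · (5,3)N 2/2 satisfied · (5,4)N 2/2 satisfied · (5,5)N 1/3 not · (5,6)S 1/3 not · (5,7)N 0/2 not
Unsatisfied: (1,2), (1,3), (1,5), (1,6), (1,7), (2,1), (2,4), (3,4), (3,5), (4,5), (5,2), (5,5), (5,6), (5,7) — 14 in total.

14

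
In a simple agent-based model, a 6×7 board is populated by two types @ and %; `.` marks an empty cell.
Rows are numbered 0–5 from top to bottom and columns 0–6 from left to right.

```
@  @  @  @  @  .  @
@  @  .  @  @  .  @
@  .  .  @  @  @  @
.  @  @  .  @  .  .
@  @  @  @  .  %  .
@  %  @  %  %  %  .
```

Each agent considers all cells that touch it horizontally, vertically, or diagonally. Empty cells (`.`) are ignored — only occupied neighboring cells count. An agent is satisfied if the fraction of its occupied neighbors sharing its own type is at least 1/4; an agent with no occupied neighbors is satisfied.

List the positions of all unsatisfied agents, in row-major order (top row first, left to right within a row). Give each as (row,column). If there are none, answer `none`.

Row 0: (0,0)@ 3/3 ✓ · (0,1)@ 4/4 ✓ · (0,2)@ 4/4 ✓ · (0,3)@ 4/4 ✓ · (0,4)@ 3/3 ✓ · (0,6)@ 1/1 ✓
Row 1: (1,0)@ 4/4 ✓ · (1,1)@ 5/5 ✓ · (1,3)@ 6/6 ✓ · (1,4)@ 6/6 ✓ · (1,6)@ 3/3 ✓
Row 2: (2,0)@ 3/3 ✓ · (2,3)@ 5/5 ✓ · (2,4)@ 5/5 ✓ · (2,5)@ 5/5 ✓ · (2,6)@ 2/2 ✓
Row 3: (3,1)@ 5/5 ✓ · (3,2)@ 5/5 ✓ · (3,4)@ 4/5 ✓
Row 4: (4,0)@ 3/4 ✓ · (4,1)@ 6/7 ✓ · (4,2)@ 5/7 ✓ · (4,3)@ 4/6 ✓ · (4,5)% 2/3 ✓
Row 5: (5,0)@ 2/3 ✓ · (5,1)% 0/5 ✗ · (5,2)@ 3/5 ✓ · (5,3)% 1/4 ✓ · (5,4)% 3/4 ✓ · (5,5)% 2/2 ✓

(5,1)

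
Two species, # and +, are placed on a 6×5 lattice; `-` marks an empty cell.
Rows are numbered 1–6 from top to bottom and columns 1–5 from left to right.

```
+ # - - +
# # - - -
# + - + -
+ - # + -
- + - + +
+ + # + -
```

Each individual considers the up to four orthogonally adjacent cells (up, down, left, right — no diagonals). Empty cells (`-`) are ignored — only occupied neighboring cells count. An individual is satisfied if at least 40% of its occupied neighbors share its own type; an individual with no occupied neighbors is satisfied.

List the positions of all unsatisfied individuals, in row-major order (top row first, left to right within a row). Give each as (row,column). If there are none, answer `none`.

(1,1), (3,1), (3,2), (4,1), (4,3), (6,3)

Row 1: (1,1)+ 0/2 ✗ · (1,2)# 1/2 ✓ · (1,5)+ 0/0 ✓
Row 2: (2,1)# 2/3 ✓ · (2,2)# 2/3 ✓
Row 3: (3,1)# 1/3 ✗ · (3,2)+ 0/2 ✗ · (3,4)+ 1/1 ✓
Row 4: (4,1)+ 0/1 ✗ · (4,3)# 0/1 ✗ · (4,4)+ 2/3 ✓
Row 5: (5,2)+ 1/1 ✓ · (5,4)+ 3/3 ✓ · (5,5)+ 1/1 ✓
Row 6: (6,1)+ 1/1 ✓ · (6,2)+ 2/3 ✓ · (6,3)# 0/2 ✗ · (6,4)+ 1/2 ✓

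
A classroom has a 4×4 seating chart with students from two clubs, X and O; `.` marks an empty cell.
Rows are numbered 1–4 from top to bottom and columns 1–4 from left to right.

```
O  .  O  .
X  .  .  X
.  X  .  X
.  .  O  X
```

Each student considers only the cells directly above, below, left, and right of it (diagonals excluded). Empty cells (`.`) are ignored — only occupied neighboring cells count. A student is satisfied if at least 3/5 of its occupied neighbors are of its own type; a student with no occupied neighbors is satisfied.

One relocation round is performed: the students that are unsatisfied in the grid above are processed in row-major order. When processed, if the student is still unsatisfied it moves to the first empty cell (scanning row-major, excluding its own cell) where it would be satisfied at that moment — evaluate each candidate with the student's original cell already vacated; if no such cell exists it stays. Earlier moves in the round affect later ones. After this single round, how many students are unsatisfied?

0

Initially unsatisfied (in order): (1,1), (2,1), (4,3), (4,4).
  (1,1) → (1,2).
  (2,1): now satisfied by earlier moves; stays.
  (4,3) → (4,1).
  (4,4): now satisfied by earlier moves; stays.
Resulting grid:
. O O .
X . . X
. X . X
O . . X
All satisfied now.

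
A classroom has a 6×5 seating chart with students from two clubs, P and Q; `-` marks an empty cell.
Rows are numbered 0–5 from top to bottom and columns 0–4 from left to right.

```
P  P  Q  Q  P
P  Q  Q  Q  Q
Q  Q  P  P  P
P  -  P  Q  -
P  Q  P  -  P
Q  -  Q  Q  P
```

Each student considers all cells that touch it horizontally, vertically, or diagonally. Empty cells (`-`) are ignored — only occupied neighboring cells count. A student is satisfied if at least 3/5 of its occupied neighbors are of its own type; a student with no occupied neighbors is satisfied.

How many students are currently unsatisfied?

21

Row 0: (0,0)P 2/3 satisfied · (0,1)P 2/5 not · (0,2)Q 4/5 satisfied · (0,3)Q 4/5 satisfied · (0,4)P 0/3 not
Row 1: (1,0)P 2/5 not · (1,1)Q 4/8 not · (1,2)Q 5/8 satisfied · (1,3)Q 4/8 not · (1,4)Q 2/5 not
Row 2: (2,0)Q 2/4 not · (2,1)Q 3/7 not · (2,2)P 2/7 not · (2,3)P 3/7 not · (2,4)P 1/4 not
Row 3: (3,0)P 1/4 not · (3,2)P 3/6 not · (3,3)Q 0/6 not
Row 4: (4,0)P 1/3 not · (4,1)Q 2/6 not · (4,2)P 1/5 not · (4,4)P 1/3 not
Row 5: (5,0)Q 1/2 not · (5,2)Q 2/3 satisfied · (5,3)Q 1/4 not · (5,4)P 1/2 not
Unsatisfied: (0,1), (0,4), (1,0), (1,1), (1,3), (1,4), (2,0), (2,1), (2,2), (2,3), (2,4), (3,0), (3,2), (3,3), (4,0), (4,1), (4,2), (4,4), (5,0), (5,3), (5,4) — 21 in total.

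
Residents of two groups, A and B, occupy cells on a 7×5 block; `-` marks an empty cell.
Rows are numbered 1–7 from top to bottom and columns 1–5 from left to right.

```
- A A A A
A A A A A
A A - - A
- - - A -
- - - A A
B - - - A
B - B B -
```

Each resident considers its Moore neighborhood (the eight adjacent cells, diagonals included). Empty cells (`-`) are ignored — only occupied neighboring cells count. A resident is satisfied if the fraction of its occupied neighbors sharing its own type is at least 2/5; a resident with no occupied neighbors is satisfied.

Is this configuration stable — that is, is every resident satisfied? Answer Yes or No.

Yes

Row 1: (1,2)A 4/4 ok · (1,3)A 5/5 ok · (1,4)A 5/5 ok · (1,5)A 3/3 ok
Row 2: (2,1)A 4/4 ok · (2,2)A 6/6 ok · (2,3)A 6/6 ok · (2,4)A 6/6 ok · (2,5)A 4/4 ok
Row 3: (3,1)A 3/3 ok · (3,2)A 4/4 ok · (3,5)A 3/3 ok
Row 4: (4,4)A 3/3 ok
Row 5: (5,4)A 3/3 ok · (5,5)A 3/3 ok
Row 6: (6,1)B 1/1 ok · (6,5)A 2/3 ok
Row 7: (7,1)B 1/1 ok · (7,3)B 1/1 ok · (7,4)B 1/2 ok
All meet the threshold, so the configuration is stable.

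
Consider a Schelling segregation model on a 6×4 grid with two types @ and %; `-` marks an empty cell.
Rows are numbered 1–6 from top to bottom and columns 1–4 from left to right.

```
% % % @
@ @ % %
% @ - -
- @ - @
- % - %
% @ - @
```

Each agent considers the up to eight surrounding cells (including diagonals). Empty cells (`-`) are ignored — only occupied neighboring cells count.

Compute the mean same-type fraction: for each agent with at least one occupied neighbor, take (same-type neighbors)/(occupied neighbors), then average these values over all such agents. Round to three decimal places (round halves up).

Row 1: (1,1)% 1/3 · (1,2)% 3/5 · (1,3)% 3/5 · (1,4)@ 0/3
Row 2: (2,1)@ 2/5 · (2,2)@ 2/7 · (2,3)% 3/6 · (2,4)% 2/3
Row 3: (3,1)% 0/4 · (3,2)@ 3/5
Row 4: (4,2)@ 1/3 · (4,4)@ 0/1
Row 5: (5,2)% 1/3 · (5,4)% 0/2
Row 6: (6,1)% 1/2 · (6,2)@ 0/2 · (6,4)@ 0/1
Sum over 17 agents: 1/3 + 3/5 + 3/5 + 0/3 + 2/5 + 2/7 + 3/6 + 2/3 + 0/4 + 3/5 + 1/3 + 0/1 + 1/3 + 0/2 + 1/2 + 0/2 + 0/1 = 541/105; mean = 541/105 ÷ 17 = 541/1785 = 0.303081… → 0.303.

0.303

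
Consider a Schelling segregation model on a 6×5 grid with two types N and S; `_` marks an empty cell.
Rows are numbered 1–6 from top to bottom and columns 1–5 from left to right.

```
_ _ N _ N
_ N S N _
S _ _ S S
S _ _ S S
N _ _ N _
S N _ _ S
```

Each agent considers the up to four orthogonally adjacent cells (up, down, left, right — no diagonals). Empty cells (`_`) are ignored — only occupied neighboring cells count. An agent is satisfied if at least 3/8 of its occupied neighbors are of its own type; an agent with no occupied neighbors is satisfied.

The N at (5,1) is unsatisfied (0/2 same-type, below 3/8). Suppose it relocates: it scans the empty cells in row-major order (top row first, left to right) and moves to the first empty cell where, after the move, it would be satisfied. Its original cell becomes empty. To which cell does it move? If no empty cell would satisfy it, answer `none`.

(1,1)

Vacating (5,1). Empty cells in order:
  (1,1): 0/0 same-type → satisfied — stop here.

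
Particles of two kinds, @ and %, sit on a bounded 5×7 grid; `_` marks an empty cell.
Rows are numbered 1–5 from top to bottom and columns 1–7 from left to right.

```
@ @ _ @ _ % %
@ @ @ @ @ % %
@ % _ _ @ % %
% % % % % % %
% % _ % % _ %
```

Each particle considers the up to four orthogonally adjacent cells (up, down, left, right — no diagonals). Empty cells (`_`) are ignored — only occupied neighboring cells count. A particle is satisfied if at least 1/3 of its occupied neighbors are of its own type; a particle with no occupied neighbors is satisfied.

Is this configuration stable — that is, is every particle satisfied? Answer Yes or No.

(1,1)@ 2/2 satisfied
(1,2)@ 2/2 satisfied
(1,4)@ 1/1 satisfied
(1,6)% 2/2 satisfied
(1,7)% 2/2 satisfied
(2,1)@ 3/3 satisfied
(2,2)@ 3/4 satisfied
(2,3)@ 2/2 satisfied
(2,4)@ 3/3 satisfied
(2,5)@ 2/3 satisfied
(2,6)% 3/4 satisfied
(2,7)% 3/3 satisfied
(3,1)@ 1/3 satisfied
(3,2)% 1/3 satisfied
(3,5)@ 1/3 satisfied
(3,6)% 3/4 satisfied
(3,7)% 3/3 satisfied
(4,1)% 2/3 satisfied
(4,2)% 4/4 satisfied
(4,3)% 2/2 satisfied
(4,4)% 3/3 satisfied
(4,5)% 3/4 satisfied
(4,6)% 3/3 satisfied
(4,7)% 3/3 satisfied
(5,1)% 2/2 satisfied
(5,2)% 2/2 satisfied
(5,4)% 2/2 satisfied
(5,5)% 2/2 satisfied
(5,7)% 1/1 satisfied
All meet the threshold, so the configuration is stable.

Yes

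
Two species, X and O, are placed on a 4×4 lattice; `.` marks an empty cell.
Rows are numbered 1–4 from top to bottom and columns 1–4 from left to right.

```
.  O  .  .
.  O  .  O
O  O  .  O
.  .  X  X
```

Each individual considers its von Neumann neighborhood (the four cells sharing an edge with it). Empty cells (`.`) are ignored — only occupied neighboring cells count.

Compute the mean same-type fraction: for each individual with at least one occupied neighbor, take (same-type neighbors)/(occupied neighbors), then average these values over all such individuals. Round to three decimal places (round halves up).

(1,2)O 1/1
(2,2)O 2/2
(2,4)O 1/1
(3,1)O 1/1
(3,2)O 2/2
(3,4)O 1/2
(4,3)X 1/1
(4,4)X 1/2
Sum over 8 individuals: 1/1 + 2/2 + 1/1 + 1/1 + 2/2 + 1/2 + 1/1 + 1/2 = 7; mean = 7 ÷ 8 = 7/8 = 0.875 → 0.875.

0.875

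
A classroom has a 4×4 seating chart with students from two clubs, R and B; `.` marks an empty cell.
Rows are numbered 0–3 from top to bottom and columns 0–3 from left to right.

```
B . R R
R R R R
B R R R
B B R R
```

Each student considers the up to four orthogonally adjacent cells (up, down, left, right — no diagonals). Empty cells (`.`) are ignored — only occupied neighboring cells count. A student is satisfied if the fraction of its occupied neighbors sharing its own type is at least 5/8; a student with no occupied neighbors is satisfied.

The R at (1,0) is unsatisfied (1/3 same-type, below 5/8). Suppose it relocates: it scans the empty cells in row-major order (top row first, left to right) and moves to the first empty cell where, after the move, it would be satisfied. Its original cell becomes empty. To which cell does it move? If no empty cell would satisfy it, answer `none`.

Vacating (1,0). Empty cells in order:
  (0,1): 2/3 same-type → satisfied — stop here.

(0,1)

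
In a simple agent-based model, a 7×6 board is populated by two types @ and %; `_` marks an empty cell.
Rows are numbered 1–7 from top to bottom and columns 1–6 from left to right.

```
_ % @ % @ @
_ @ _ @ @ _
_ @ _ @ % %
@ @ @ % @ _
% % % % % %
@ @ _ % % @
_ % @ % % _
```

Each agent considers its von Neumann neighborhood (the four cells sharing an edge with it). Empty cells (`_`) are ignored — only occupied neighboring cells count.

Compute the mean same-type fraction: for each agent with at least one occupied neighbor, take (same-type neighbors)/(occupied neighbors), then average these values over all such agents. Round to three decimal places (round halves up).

(1,2)% 0/2
(1,3)@ 0/2
(1,4)% 0/3
(1,5)@ 2/3
(1,6)@ 1/1
(2,2)@ 1/2
(2,4)@ 2/3
(2,5)@ 2/3
(3,2)@ 2/2
(3,4)@ 1/3
(3,5)% 1/4
(3,6)% 1/1
(4,1)@ 1/2
(4,2)@ 3/4
(4,3)@ 1/3
(4,4)% 1/4
(4,5)@ 0/3
(5,1)% 1/3
(5,2)% 2/4
(5,3)% 2/3
(5,4)% 4/4
(5,5)% 3/4
(5,6)% 1/2
(6,1)@ 1/2
(6,2)@ 1/3
(6,4)% 3/3
(6,5)% 3/4
(6,6)@ 0/2
(7,2)% 0/2
(7,3)@ 0/2
(7,4)% 2/3
(7,5)% 2/2
Sum over 32 agents: 0/2 + 0/2 + 0/3 + 2/3 + 1/1 + 1/2 + 2/3 + 2/3 + 2/2 + 1/3 + 1/4 + 1/1 + 1/2 + 3/4 + 1/3 + 1/4 + 0/3 + 1/3 + 2/4 + 2/3 + 4/4 + 3/4 + 1/2 + 1/2 + 1/3 + 3/3 + 3/4 + 0/2 + 0/2 + 0/2 + 2/3 + 2/2 = 191/12; mean = 191/12 ÷ 32 = 191/384 = 0.497395… → 0.497.

0.497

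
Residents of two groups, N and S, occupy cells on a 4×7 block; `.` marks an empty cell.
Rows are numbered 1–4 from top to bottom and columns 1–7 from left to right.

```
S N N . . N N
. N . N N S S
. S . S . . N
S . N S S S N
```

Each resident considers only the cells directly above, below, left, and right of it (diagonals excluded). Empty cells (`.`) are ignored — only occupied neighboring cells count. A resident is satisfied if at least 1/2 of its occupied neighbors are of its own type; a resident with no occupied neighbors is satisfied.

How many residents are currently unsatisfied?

(1,1)S 0/1 unhappy
(1,2)N 2/3 ok
(1,3)N 1/1 ok
(1,6)N 1/2 ok
(1,7)N 1/2 ok
(2,2)N 1/2 ok
(2,4)N 1/2 ok
(2,5)N 1/2 ok
(2,6)S 1/3 unhappy
(2,7)S 1/3 unhappy
(3,2)S 0/1 unhappy
(3,4)S 1/2 ok
(3,7)N 1/2 ok
(4,1)S 0/0 ok
(4,3)N 0/1 unhappy
(4,4)S 2/3 ok
(4,5)S 2/2 ok
(4,6)S 1/2 ok
(4,7)N 1/2 ok
Unsatisfied: (1,1), (2,6), (2,7), (3,2), (4,3) — 5 in total.

5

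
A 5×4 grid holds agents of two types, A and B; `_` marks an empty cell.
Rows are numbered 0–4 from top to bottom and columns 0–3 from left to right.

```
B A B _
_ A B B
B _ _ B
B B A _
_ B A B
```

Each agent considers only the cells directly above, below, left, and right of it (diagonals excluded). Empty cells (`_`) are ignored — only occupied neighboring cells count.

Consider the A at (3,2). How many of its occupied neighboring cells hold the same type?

1

Occupied neighbors of (3,2): (4,2)=A, (3,1)=B.
Same type (A): 1 of 2.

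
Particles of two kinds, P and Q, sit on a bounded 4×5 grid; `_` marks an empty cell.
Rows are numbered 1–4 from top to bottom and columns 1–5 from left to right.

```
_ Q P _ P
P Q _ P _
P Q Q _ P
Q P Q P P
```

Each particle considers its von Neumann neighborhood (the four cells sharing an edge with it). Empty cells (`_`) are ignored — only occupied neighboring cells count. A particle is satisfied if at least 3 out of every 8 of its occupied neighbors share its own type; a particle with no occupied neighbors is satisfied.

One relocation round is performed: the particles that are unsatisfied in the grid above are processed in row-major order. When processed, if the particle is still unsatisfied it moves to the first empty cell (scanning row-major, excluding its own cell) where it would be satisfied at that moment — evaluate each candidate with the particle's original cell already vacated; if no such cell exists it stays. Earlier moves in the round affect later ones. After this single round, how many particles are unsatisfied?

0

Initially unsatisfied (in order): (1,3), (3,1), (4,1), (4,2), (4,3).
  (1,3) → (1,1).
  (3,1) → (1,4).
  (4,1) → (1,3).
  (4,2) → (2,5).
  (4,3): now satisfied by earlier moves; stays.
Resulting grid:
P Q Q P P
P Q _ P P
_ Q Q _ P
_ _ Q P P
All satisfied now.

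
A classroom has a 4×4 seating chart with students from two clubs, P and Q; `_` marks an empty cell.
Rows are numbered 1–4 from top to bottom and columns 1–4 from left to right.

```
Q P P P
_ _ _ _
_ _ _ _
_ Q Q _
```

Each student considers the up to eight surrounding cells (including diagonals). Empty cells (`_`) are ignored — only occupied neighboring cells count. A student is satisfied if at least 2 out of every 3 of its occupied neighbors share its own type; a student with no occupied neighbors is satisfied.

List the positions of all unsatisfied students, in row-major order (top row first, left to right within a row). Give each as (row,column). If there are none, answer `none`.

(1,1)Q 0/1 ✗
(1,2)P 1/2 ✗
(1,3)P 2/2 ✓
(1,4)P 1/1 ✓
(4,2)Q 1/1 ✓
(4,3)Q 1/1 ✓

(1,1), (1,2)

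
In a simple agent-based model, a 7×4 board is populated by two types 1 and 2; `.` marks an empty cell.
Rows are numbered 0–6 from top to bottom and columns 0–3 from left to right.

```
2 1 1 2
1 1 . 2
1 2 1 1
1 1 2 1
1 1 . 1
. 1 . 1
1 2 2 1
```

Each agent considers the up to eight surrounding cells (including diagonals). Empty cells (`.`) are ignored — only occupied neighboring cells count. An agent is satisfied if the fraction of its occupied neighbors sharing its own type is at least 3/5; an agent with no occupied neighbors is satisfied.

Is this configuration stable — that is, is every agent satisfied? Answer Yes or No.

Row 0: (0,0)2 0/3 ✗ · (0,1)1 3/4 ✓ · (0,2)1 2/4 ✗ · (0,3)2 1/2 ✗
Row 1: (1,0)1 3/5 ✓ · (1,1)1 5/7 ✓ · (1,3)2 1/4 ✗
Row 2: (2,0)1 4/5 ✓ · (2,1)2 1/7 ✗ · (2,2)1 4/7 ✗ · (2,3)1 2/4 ✗
Row 3: (3,0)1 4/5 ✓ · (3,1)1 5/7 ✓ · (3,2)2 1/7 ✗ · (3,3)1 3/4 ✓
Row 4: (4,0)1 4/4 ✓ · (4,1)1 4/5 ✓ · (4,3)1 2/3 ✓
Row 5: (5,1)1 3/5 ✓ · (5,3)1 2/3 ✓
Row 6: (6,0)1 1/2 ✗ · (6,1)2 1/3 ✗ · (6,2)2 1/4 ✗ · (6,3)1 1/2 ✗
For instance (0,0) has only 0/3 same-type neighbors, below 3/5.

No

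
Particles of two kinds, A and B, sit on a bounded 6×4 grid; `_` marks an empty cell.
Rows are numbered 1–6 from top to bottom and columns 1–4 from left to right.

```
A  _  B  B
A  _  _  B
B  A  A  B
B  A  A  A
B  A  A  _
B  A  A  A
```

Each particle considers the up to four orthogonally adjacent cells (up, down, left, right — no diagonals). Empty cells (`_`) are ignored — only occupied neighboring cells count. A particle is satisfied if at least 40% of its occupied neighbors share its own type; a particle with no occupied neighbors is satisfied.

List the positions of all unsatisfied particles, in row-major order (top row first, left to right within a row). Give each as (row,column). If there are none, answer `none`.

(3,1), (3,4)

Row 1: (1,1)A 1/1 ✓ · (1,3)B 1/1 ✓ · (1,4)B 2/2 ✓
Row 2: (2,1)A 1/2 ✓ · (2,4)B 2/2 ✓
Row 3: (3,1)B 1/3 ✗ · (3,2)A 2/3 ✓ · (3,3)A 2/3 ✓ · (3,4)B 1/3 ✗
Row 4: (4,1)B 2/3 ✓ · (4,2)A 3/4 ✓ · (4,3)A 4/4 ✓ · (4,4)A 1/2 ✓
Row 5: (5,1)B 2/3 ✓ · (5,2)A 3/4 ✓ · (5,3)A 3/3 ✓
Row 6: (6,1)B 1/2 ✓ · (6,2)A 2/3 ✓ · (6,3)A 3/3 ✓ · (6,4)A 1/1 ✓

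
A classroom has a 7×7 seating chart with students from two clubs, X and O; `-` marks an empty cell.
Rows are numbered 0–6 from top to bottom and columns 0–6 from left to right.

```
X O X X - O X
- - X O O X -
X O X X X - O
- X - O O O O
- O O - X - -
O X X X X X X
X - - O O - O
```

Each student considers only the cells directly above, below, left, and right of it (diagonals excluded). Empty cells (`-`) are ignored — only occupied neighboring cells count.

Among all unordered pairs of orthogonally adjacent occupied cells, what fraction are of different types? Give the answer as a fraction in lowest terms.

Scan each occupied cell's neighbors to the right and below so each pair is counted once.
Row 0: X(0,0)–O(0,1)≠ O(0,1)–X(0,2)≠ X(0,2)–X(0,3)= X(0,2)–X(1,2)= X(0,3)–O(1,3)≠ O(0,5)–X(0,6)≠ O(0,5)–X(1,5)≠  → 5/7 unlike.
Row 1: X(1,2)–O(1,3)≠ X(1,2)–X(2,2)= O(1,3)–O(1,4)= O(1,3)–X(2,3)≠ O(1,4)–X(1,5)≠ O(1,4)–X(2,4)≠  → 4/6 unlike.
Row 2: X(2,0)–O(2,1)≠ O(2,1)–X(2,2)≠ O(2,1)–X(3,1)≠ X(2,2)–X(2,3)= X(2,3)–X(2,4)= X(2,3)–O(3,3)≠ X(2,4)–O(3,4)≠ O(2,6)–O(3,6)=  → 5/8 unlike.
Row 3: X(3,1)–O(4,1)≠ O(3,3)–O(3,4)= O(3,4)–O(3,5)= O(3,4)–X(4,4)≠ O(3,5)–O(3,6)=  → 2/5 unlike.
Row 4: O(4,1)–O(4,2)= O(4,1)–X(5,1)≠ O(4,2)–X(5,2)≠ X(4,4)–X(5,4)=  → 2/4 unlike.
Row 5: O(5,0)–X(5,1)≠ O(5,0)–X(6,0)≠ X(5,1)–X(5,2)= X(5,2)–X(5,3)= X(5,3)–X(5,4)= X(5,3)–O(6,3)≠ X(5,4)–X(5,5)= X(5,4)–O(6,4)≠ X(5,5)–X(5,6)= X(5,6)–O(6,6)≠  → 5/10 unlike.
Row 6: O(6,3)–O(6,4)=  → 0/1 unlike.
Total adjacent occupied pairs: 41; unlike-type pairs: 23.
23/41 is already in lowest terms.

23/41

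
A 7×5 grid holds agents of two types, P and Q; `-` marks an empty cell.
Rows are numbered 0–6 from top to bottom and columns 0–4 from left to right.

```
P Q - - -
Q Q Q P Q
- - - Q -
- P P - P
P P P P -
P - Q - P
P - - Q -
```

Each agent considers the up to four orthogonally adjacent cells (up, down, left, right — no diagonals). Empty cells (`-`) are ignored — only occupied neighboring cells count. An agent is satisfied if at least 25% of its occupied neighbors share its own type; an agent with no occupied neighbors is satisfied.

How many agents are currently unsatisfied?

5

Row 0: (0,0)P 0/2 unhappy · (0,1)Q 1/2 ok
Row 1: (1,0)Q 1/2 ok · (1,1)Q 3/3 ok · (1,2)Q 1/2 ok · (1,3)P 0/3 unhappy · (1,4)Q 0/1 unhappy
Row 2: (2,3)Q 0/1 unhappy
Row 3: (3,1)P 2/2 ok · (3,2)P 2/2 ok · (3,4)P 0/0 ok
Row 4: (4,0)P 2/2 ok · (4,1)P 3/3 ok · (4,2)P 3/4 ok · (4,3)P 1/1 ok
Row 5: (5,0)P 2/2 ok · (5,2)Q 0/1 unhappy · (5,4)P 0/0 ok
Row 6: (6,0)P 1/1 ok · (6,3)Q 0/0 ok
Unsatisfied: (0,0), (1,3), (1,4), (2,3), (5,2) — 5 in total.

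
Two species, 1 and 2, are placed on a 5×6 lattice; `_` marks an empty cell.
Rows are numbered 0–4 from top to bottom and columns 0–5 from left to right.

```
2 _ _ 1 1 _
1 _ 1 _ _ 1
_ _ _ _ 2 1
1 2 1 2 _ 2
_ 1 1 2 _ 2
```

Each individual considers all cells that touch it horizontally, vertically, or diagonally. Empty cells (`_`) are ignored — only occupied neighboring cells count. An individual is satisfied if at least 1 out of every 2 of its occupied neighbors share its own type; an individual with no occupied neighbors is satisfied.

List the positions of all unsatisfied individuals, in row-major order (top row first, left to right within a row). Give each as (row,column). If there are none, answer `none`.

(0,0), (1,0), (2,5), (3,1), (3,2), (4,2), (4,3)

Row 0: (0,0)2 0/1 ✗ · (0,3)1 2/2 ✓ · (0,4)1 2/2 ✓
Row 1: (1,0)1 0/1 ✗ · (1,2)1 1/1 ✓ · (1,5)1 2/3 ✓
Row 2: (2,4)2 2/4 ✓ · (2,5)1 1/3 ✗
Row 3: (3,0)1 1/2 ✓ · (3,1)2 0/4 ✗ · (3,2)1 2/5 ✗ · (3,3)2 2/4 ✓ · (3,5)2 2/3 ✓
Row 4: (4,1)1 3/4 ✓ · (4,2)1 2/5 ✗ · (4,3)2 1/3 ✗ · (4,5)2 1/1 ✓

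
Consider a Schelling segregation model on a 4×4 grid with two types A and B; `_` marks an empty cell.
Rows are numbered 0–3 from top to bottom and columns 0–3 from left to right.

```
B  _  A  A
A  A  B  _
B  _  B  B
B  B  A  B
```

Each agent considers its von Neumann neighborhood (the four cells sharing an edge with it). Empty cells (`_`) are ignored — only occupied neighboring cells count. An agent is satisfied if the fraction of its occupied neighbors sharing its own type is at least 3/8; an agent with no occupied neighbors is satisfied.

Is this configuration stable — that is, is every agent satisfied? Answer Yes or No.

No

(0,0)B 0/1 unhappy
(0,2)A 1/2 ok
(0,3)A 1/1 ok
(1,0)A 1/3 unhappy
(1,1)A 1/2 ok
(1,2)B 1/3 unhappy
(2,0)B 1/2 ok
(2,2)B 2/3 ok
(2,3)B 2/2 ok
(3,0)B 2/2 ok
(3,1)B 1/2 ok
(3,2)A 0/3 unhappy
(3,3)B 1/2 ok
For instance (0,0) has only 0/1 same-type neighbors, below 3/8.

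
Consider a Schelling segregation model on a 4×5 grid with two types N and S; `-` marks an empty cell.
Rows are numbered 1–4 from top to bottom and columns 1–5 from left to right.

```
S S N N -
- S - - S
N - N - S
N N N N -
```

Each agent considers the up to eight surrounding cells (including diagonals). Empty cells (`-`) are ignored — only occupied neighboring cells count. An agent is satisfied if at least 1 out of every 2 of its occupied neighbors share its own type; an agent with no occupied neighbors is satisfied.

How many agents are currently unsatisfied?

2

Row 1: (1,1)S 2/2 ✓ · (1,2)S 2/3 ✓ · (1,3)N 1/3 ✗ · (1,4)N 1/2 ✓
Row 2: (2,2)S 2/5 ✗ · (2,5)S 1/2 ✓
Row 3: (3,1)N 2/3 ✓ · (3,3)N 3/4 ✓ · (3,5)S 1/2 ✓
Row 4: (4,1)N 2/2 ✓ · (4,2)N 4/4 ✓ · (4,3)N 3/3 ✓ · (4,4)N 2/3 ✓
Unsatisfied: (1,3), (2,2) — 2 in total.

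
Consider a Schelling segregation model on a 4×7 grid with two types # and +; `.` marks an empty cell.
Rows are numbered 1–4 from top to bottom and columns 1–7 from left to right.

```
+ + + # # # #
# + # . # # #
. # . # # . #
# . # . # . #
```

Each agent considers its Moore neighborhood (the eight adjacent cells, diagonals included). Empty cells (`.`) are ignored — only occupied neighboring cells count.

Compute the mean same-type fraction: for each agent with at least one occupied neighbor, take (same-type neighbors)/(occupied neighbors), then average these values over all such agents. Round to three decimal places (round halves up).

(1,1)+ 2/3
(1,2)+ 3/5
(1,3)+ 2/4
(1,4)# 3/4
(1,5)# 4/4
(1,6)# 5/5
(1,7)# 3/3
(2,1)# 1/4
(2,2)+ 3/6
(2,3)# 3/6
(2,5)# 6/6
(2,6)# 7/7
(2,7)# 4/4
(3,2)# 4/5
(3,4)# 5/5
(3,5)# 4/4
(3,7)# 3/3
(4,1)# 1/1
(4,3)# 2/2
(4,5)# 2/2
(4,7)# 1/1
Sum over 21 agents: 2/3 + 3/5 + 2/4 + 3/4 + 4/4 + 5/5 + 3/3 + 1/4 + 3/6 + 3/6 + 6/6 + 7/7 + 4/4 + 4/5 + 5/5 + 4/4 + 3/3 + 1/1 + 2/2 + 2/2 + 1/1 = 527/30; mean = 527/30 ÷ 21 = 527/630 = 0.836507… → 0.837.

0.837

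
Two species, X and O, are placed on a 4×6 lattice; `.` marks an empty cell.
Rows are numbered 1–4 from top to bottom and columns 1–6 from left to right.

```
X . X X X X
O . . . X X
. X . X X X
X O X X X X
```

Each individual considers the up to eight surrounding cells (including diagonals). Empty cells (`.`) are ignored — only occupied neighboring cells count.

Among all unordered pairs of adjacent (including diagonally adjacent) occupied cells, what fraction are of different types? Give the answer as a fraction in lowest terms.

Scan each occupied cell's neighbors to the right and below (and the two forward diagonals) so each pair is counted once.
Row 1: X(1,1)–O(2,1)≠ X(1,3)–X(1,4)= X(1,4)–X(1,5)= X(1,4)–X(2,5)= X(1,5)–X(1,6)= X(1,5)–X(2,5)= X(1,5)–X(2,6)= X(1,6)–X(2,6)= X(1,6)–X(2,5)=  → 1/9 unlike.
Row 2: O(2,1)–X(3,2)≠ X(2,5)–X(2,6)= X(2,5)–X(3,5)= X(2,5)–X(3,6)= X(2,5)–X(3,4)= X(2,6)–X(3,6)= X(2,6)–X(3,5)=  → 1/7 unlike.
Row 3: X(3,2)–O(4,2)≠ X(3,2)–X(4,3)= X(3,2)–X(4,1)= X(3,4)–X(3,5)= X(3,4)–X(4,4)= X(3,4)–X(4,5)= X(3,4)–X(4,3)= X(3,5)–X(3,6)= X(3,5)–X(4,5)= X(3,5)–X(4,6)= X(3,5)–X(4,4)= X(3,6)–X(4,6)= X(3,6)–X(4,5)=  → 1/13 unlike.
Row 4: X(4,1)–O(4,2)≠ O(4,2)–X(4,3)≠ X(4,3)–X(4,4)= X(4,4)–X(4,5)= X(4,5)–X(4,6)=  → 2/5 unlike.
Total adjacent occupied pairs: 34; unlike-type pairs: 5.
5/34 is already in lowest terms.

5/34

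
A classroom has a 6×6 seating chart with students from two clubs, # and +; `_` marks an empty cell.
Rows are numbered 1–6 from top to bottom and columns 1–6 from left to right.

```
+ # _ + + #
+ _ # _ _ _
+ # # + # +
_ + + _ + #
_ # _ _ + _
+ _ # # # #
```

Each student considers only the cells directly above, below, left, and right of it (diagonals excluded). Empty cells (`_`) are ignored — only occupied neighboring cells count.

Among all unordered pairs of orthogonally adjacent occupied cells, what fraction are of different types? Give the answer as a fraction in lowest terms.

Scan each occupied cell's neighbors to the right and below so each pair is counted once.
Row 1: +(1,1)–#(1,2)≠ +(1,1)–+(2,1)= +(1,4)–+(1,5)= +(1,5)–#(1,6)≠  → 2/4 unlike.
Row 2: +(2,1)–+(3,1)= #(2,3)–#(3,3)=  → 0/2 unlike.
Row 3: +(3,1)–#(3,2)≠ #(3,2)–#(3,3)= #(3,2)–+(4,2)≠ #(3,3)–+(3,4)≠ #(3,3)–+(4,3)≠ +(3,4)–#(3,5)≠ #(3,5)–+(3,6)≠ #(3,5)–+(4,5)≠ +(3,6)–#(4,6)≠  → 8/9 unlike.
Row 4: +(4,2)–+(4,3)= +(4,2)–#(5,2)≠ +(4,5)–#(4,6)≠ +(4,5)–+(5,5)=  → 2/4 unlike.
Row 5: +(5,5)–#(6,5)≠  → 1/1 unlike.
Row 6: #(6,3)–#(6,4)= #(6,4)–#(6,5)= #(6,5)–#(6,6)=  → 0/3 unlike.
Total adjacent occupied pairs: 23; unlike-type pairs: 13.
13/23 is already in lowest terms.

13/23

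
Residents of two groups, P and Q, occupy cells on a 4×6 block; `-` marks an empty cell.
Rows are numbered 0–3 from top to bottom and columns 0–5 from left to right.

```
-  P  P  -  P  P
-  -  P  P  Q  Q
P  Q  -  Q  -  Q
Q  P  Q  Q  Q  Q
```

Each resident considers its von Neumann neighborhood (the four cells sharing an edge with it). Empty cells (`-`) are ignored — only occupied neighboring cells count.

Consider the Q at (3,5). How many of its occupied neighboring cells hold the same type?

2

Occupied neighbors of (3,5): (2,5)=Q, (3,4)=Q.
Same type (Q): 2 of 2.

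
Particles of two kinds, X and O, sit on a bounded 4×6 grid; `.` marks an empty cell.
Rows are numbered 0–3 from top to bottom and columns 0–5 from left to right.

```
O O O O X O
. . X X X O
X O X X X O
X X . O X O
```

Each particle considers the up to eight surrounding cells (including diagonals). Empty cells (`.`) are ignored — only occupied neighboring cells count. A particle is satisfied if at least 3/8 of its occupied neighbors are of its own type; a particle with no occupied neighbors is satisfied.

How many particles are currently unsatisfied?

Row 0: (0,0)O 1/1 ✓ · (0,1)O 2/3 ✓ · (0,2)O 2/4 ✓ · (0,3)O 1/5 ✗ · (0,4)X 2/5 ✓ · (0,5)O 1/3 ✗
Row 1: (1,2)X 3/7 ✓ · (1,3)X 6/8 ✓ · (1,4)X 4/8 ✓ · (1,5)O 2/5 ✓
Row 2: (2,0)X 2/3 ✓ · (2,1)O 0/5 ✗ · (2,2)X 4/6 ✓ · (2,3)X 6/7 ✓ · (2,4)X 4/8 ✓ · (2,5)O 2/5 ✓
Row 3: (3,0)X 2/3 ✓ · (3,1)X 3/4 ✓ · (3,3)O 0/4 ✗ · (3,4)X 2/5 ✓ · (3,5)O 1/3 ✗
Unsatisfied: (0,3), (0,5), (2,1), (3,3), (3,5) — 5 in total.

5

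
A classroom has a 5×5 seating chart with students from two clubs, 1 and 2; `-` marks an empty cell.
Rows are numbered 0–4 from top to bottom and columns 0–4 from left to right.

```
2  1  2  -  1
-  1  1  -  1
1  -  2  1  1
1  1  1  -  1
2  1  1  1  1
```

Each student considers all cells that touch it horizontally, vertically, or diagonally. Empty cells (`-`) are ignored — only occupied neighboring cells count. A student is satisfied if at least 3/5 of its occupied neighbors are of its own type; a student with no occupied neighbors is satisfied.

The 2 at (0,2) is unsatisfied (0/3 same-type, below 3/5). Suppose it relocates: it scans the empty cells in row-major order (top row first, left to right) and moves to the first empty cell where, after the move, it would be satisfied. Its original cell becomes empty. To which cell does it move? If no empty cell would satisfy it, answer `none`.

Vacating (0,2). Empty cells in order:
  (0,3): 0/3 same-type → still unsatisfied.
  (1,0): 1/4 same-type → still unsatisfied.
  (1,3): 1/6 same-type → still unsatisfied.
  (2,1): 1/7 same-type → still unsatisfied.
  (3,3): 1/8 same-type → still unsatisfied.

none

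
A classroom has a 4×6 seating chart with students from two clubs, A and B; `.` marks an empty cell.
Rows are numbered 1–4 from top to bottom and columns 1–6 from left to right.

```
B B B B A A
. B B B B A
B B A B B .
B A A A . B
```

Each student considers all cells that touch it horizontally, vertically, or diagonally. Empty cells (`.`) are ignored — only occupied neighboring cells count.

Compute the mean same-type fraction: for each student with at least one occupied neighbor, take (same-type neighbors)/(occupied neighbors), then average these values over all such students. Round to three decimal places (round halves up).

0.691

Row 1: (1,1)B 2/2 · (1,2)B 4/4 · (1,3)B 5/5 · (1,4)B 4/5 · (1,5)A 2/5 · (1,6)A 2/3
Row 2: (2,2)B 6/7 · (2,3)B 7/8 · (2,4)B 6/8 · (2,5)B 4/7 · (2,6)A 2/4
Row 3: (3,1)B 3/4 · (3,2)B 4/7 · (3,3)A 3/8 · (3,4)B 4/7 · (3,5)B 4/6
Row 4: (4,1)B 2/3 · (4,2)A 2/5 · (4,3)A 3/5 · (4,4)A 2/4 · (4,6)B 1/1
Sum over 21 students: 2/2 + 4/4 + 5/5 + 4/5 + 2/5 + 2/3 + 6/7 + 7/8 + 6/8 + 4/7 + 2/4 + 3/4 + 4/7 + 3/8 + 4/7 + 4/6 + 2/3 + 2/5 + 3/5 + 2/4 + 1/1 = 2033/140; mean = 2033/140 ÷ 21 = 2033/2940 = 0.691496… → 0.691.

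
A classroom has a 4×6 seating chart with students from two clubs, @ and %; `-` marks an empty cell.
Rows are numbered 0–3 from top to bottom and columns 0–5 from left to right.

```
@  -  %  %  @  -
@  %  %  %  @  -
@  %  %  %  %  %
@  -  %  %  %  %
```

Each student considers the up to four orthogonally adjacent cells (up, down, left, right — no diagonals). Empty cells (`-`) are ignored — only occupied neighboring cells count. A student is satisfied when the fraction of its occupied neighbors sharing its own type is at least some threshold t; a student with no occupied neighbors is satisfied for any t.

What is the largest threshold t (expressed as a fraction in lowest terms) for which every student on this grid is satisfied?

1/3

(0,0)@ 1/1
(0,2)% 2/2
(0,3)% 2/3
(0,4)@ 1/2
(1,0)@ 2/3
(1,1)% 2/3
(1,2)% 4/4
(1,3)% 3/4
(1,4)@ 1/3
(2,0)@ 2/3
(2,1)% 2/3
(2,2)% 4/4
(2,3)% 4/4
(2,4)% 3/4
(2,5)% 2/2
(3,0)@ 1/1
(3,2)% 2/2
(3,3)% 3/3
(3,4)% 3/3
(3,5)% 2/2
The smallest same-type fraction is 1/3 at (1,4), which reduces to 1/3. Any threshold above that leaves this student unsatisfied.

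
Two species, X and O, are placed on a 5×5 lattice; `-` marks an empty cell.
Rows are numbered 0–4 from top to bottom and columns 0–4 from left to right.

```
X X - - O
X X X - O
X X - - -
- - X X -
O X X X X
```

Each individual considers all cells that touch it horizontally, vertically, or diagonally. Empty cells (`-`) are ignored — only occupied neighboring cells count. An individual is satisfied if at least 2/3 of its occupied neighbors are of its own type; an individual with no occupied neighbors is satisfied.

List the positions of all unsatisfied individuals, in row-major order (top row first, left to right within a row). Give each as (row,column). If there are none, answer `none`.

Row 0: (0,0)X 3/3 ok · (0,1)X 4/4 ok · (0,4)O 1/1 ok
Row 1: (1,0)X 5/5 ok · (1,1)X 6/6 ok · (1,2)X 3/3 ok · (1,4)O 1/1 ok
Row 2: (2,0)X 3/3 ok · (2,1)X 5/5 ok
Row 3: (3,2)X 5/5 ok · (3,3)X 4/4 ok
Row 4: (4,0)O 0/1 unhappy · (4,1)X 2/3 ok · (4,2)X 4/4 ok · (4,3)X 4/4 ok · (4,4)X 2/2 ok

(4,0)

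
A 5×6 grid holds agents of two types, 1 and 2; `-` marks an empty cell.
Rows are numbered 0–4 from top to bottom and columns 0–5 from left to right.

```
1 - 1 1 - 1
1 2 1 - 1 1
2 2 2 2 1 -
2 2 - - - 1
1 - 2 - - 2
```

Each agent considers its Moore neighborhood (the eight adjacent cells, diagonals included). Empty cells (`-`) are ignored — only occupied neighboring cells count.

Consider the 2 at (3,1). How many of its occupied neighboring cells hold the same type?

Occupied neighbors of (3,1): (2,0)=2, (2,1)=2, (2,2)=2, (3,0)=2, (4,0)=1, (4,2)=2.
Same type (2): 5 of 6.

5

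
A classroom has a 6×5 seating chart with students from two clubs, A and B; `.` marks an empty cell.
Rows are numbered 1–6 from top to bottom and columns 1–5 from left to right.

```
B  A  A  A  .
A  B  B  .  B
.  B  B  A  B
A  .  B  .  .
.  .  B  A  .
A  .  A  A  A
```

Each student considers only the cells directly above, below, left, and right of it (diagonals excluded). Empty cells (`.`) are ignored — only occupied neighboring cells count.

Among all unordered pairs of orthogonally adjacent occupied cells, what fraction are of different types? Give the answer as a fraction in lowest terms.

Scan each occupied cell's neighbors to the right and below so each pair is counted once.
Row 1: B(1,1)–A(1,2)≠ B(1,1)–A(2,1)≠ A(1,2)–A(1,3)= A(1,2)–B(2,2)≠ A(1,3)–A(1,4)= A(1,3)–B(2,3)≠  → 4/6 unlike.
Row 2: A(2,1)–B(2,2)≠ B(2,2)–B(2,3)= B(2,2)–B(3,2)= B(2,3)–B(3,3)= B(2,5)–B(3,5)=  → 1/5 unlike.
Row 3: B(3,2)–B(3,3)= B(3,3)–A(3,4)≠ B(3,3)–B(4,3)= A(3,4)–B(3,5)≠  → 2/4 unlike.
Row 4: B(4,3)–B(5,3)=  → 0/1 unlike.
Row 5: B(5,3)–A(5,4)≠ B(5,3)–A(6,3)≠ A(5,4)–A(6,4)=  → 2/3 unlike.
Row 6: A(6,3)–A(6,4)= A(6,4)–A(6,5)=  → 0/2 unlike.
Total adjacent occupied pairs: 21; unlike-type pairs: 9.
9/21 reduces to 3/7.

3/7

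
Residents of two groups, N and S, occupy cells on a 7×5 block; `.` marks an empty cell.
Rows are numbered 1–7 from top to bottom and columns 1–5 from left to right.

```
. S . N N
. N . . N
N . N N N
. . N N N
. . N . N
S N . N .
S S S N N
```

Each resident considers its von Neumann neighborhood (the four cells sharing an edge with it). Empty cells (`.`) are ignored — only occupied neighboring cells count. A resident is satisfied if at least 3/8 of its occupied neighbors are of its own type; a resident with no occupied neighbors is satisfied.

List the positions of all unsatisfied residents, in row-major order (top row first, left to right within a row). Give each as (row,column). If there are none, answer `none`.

Row 1: (1,2)S 0/1 not · (1,4)N 1/1 satisfied · (1,5)N 2/2 satisfied
Row 2: (2,2)N 0/1 not · (2,5)N 2/2 satisfied
Row 3: (3,1)N 0/0 satisfied · (3,3)N 2/2 satisfied · (3,4)N 3/3 satisfied · (3,5)N 3/3 satisfied
Row 4: (4,3)N 3/3 satisfied · (4,4)N 3/3 satisfied · (4,5)N 3/3 satisfied
Row 5: (5,3)N 1/1 satisfied · (5,5)N 1/1 satisfied
Row 6: (6,1)S 1/2 satisfied · (6,2)N 0/2 not · (6,4)N 1/1 satisfied
Row 7: (7,1)S 2/2 satisfied · (7,2)S 2/3 satisfied · (7,3)S 1/2 satisfied · (7,4)N 2/3 satisfied · (7,5)N 1/1 satisfied

(1,2), (2,2), (6,2)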